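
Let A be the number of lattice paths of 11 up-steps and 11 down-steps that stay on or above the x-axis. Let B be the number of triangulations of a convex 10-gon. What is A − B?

A Dyck path with 11 up-steps and 11 down-steps has semilength 11, so there are C_11 of them. So A = C_11 = 58786.
A convex 10-gon is triangulated into 8 triangles, and the number of such triangulations is the Catalan number C_{10−2} = C_8. So B = C_8 = 1430.
A − B = 58786 − 1430 = 57356.

57356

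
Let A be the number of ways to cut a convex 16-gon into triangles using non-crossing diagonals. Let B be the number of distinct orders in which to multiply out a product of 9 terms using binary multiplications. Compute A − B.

2673010

Triangulations of a convex m-gon are counted by C_{m−2}; with m = 16 this is C_14. So A = C_14 = 2674440.
Bracketing 9 factors into binary products is counted by C_{9−1} = C_8. So B = C_8 = 1430.
A − B = 2674440 − 1430 = 2673010.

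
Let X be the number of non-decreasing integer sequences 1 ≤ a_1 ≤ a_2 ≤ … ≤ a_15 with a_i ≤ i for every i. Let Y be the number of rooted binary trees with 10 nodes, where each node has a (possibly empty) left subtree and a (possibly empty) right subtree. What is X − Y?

9678049

Such sub-staircase sequences of length n are counted by C_n; here n = 15. So X = C_15 = 9694845.
Rooted binary trees with 10 nodes (each child slot possibly empty) number C_10. So Y = C_10 = 16796.
X − Y = 9694845 − 16796 = 9678049.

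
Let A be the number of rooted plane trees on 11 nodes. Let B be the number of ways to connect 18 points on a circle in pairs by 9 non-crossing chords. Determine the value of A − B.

11934

Rooted ordered (plane) trees on m nodes have m−1 edges and are counted by C_{m−1}; m = 11 gives C_10. So A = C_10 = 16796.
Non-crossing perfect matchings of 2n points on a circle are counted by C_n; with 18 points, n = 9. So B = C_9 = 4862.
A − B = 16796 − 4862 = 11934.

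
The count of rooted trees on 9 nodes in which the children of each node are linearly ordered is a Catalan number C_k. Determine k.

8

A rooted plane tree on 9 nodes has 8 edges, and such trees are counted by C_8.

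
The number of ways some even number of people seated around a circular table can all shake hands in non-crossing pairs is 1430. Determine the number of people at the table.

16

Non-crossing handshake pairings of 2n people are counted by C_n. The Catalan number equal to 1430 is C_8.
So n = 8, and there are 2n = 16 people.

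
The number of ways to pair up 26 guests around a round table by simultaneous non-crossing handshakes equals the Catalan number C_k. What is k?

With 26 = 2·13 people, non-crossing handshake pairings are non-crossing perfect matchings on a circle, counted by C_13.

13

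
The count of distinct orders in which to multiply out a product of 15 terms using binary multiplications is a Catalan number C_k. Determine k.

Parenthesizations of m factors correspond to full binary trees with m leaves, counted by C_{m−1}; m = 15 gives C_14.

14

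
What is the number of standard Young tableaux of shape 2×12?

208012

Standard Young tableaux of shape 2×n are counted by C_n; here n = 12.
C_12 = C_11 · 2(2·11+1)/(11+2) = 58786 · 46/13 = 208012.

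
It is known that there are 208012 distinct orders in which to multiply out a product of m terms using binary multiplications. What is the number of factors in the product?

13

Parenthesizations of m factors are counted by C_{m−1}; 208012 = C_12.
So the index is 12, and the number of factors is 12 + 1 = 13.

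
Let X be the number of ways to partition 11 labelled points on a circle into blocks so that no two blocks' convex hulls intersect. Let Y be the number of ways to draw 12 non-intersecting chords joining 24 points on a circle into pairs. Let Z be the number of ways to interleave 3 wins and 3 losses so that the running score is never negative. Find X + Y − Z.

266793

The non-crossing partitions of [11] form a lattice of size C_11. So X = C_11 = 58786.
Non-crossing perfect matchings of 2n points on a circle are counted by C_n; with 24 points, n = 12. So Y = C_12 = 208012.
Reading a vote for the leader as '(' and for the other as ')' turns such a sequence into a balanced string of 3 pairs, so the count is C_3. So Z = C_3 = 5.
X + Y − Z = 58786 + 208012 − 5 = 266793.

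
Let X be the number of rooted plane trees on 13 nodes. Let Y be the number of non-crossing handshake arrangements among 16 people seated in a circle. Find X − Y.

A rooted plane tree on 13 nodes has 12 edges, and such trees are counted by C_12. So X = C_12 = 208012.
With 16 = 2·8 people, non-crossing handshake pairings are non-crossing perfect matchings on a circle, counted by C_8. So Y = C_8 = 1430.
X − Y = 208012 − 1430 = 206582.

206582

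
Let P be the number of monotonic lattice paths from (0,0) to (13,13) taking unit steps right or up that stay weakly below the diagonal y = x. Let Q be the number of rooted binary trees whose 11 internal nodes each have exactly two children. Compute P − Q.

Monotone paths in an n×n grid that stay weakly below the diagonal are counted by C_n; here n = 13. So P = C_13 = 742900.
The number of full binary trees on 11 internal nodes is the Catalan number C_11. So Q = C_11 = 58786.
P − Q = 742900 − 58786 = 684114.

684114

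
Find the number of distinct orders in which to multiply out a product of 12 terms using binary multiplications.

Parenthesizations of m factors correspond to full binary trees with m leaves, counted by C_{m−1}; m = 12 gives C_11.
C_11 = C_10 · 2(2·10+1)/(10+2) = 16796 · 42/12 = 58786.

58786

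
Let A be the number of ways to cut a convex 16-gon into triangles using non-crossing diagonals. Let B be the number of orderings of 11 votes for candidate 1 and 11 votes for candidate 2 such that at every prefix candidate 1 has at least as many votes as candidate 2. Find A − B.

2615654

A convex 16-gon is triangulated into 14 triangles, and the number of such triangulations is the Catalan number C_{16−2} = C_14. So A = C_14 = 2674440.
Reading a vote for the leader as '(' and for the other as ')' turns such a sequence into a balanced string of 11 pairs, so the count is C_11. So B = C_11 = 58786.
A − B = 2674440 − 58786 = 2615654.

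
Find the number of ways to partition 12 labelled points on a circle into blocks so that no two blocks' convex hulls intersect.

208012

Non-crossing partitions of an n-element set are counted by C_n; here n = 12.
C_12 = 208012.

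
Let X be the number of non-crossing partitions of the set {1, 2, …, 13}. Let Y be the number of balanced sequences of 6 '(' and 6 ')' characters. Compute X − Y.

742768

Non-crossing partitions of an n-element set are counted by C_n; here n = 13. So X = C_13 = 742900.
A balanced arrangement of 6 bracket pairs is a Dyck word of semilength 6, so the count is C_6. So Y = C_6 = 132.
X − Y = 742900 − 132 = 742768.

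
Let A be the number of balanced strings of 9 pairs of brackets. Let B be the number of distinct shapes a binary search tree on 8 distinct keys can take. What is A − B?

3432

A balanced arrangement of 9 bracket pairs is a Dyck word of semilength 9, so the count is C_9. So A = C_9 = 4862.
Rooted binary trees with 8 nodes (each child slot possibly empty) number C_8. So B = C_8 = 1430.
A − B = 4862 − 1430 = 3432.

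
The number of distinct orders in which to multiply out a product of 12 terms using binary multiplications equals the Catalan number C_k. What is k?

11

Parenthesizations of m factors correspond to full binary trees with m leaves, counted by C_{m−1}; m = 12 gives C_11.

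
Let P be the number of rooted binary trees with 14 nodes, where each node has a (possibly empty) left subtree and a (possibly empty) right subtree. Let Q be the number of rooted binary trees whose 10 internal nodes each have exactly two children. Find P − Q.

Binary trees (left/right distinguished) on n nodes are counted by C_n; here n = 14. So P = C_14 = 2674440.
The number of full binary trees on 10 internal nodes is the Catalan number C_10. So Q = C_10 = 16796.
P − Q = 2674440 − 16796 = 2657644.

2657644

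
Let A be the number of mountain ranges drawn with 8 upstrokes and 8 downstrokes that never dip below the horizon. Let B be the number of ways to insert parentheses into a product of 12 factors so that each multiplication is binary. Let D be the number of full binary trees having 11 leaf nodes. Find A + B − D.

A Dyck path with 8 up-steps and 8 down-steps has semilength 8, so there are C_8 of them. So A = C_8 = 1430.
Ways to associate a product of 12 factors correspond to binary trees on 12 leaves, so the count is C_11. So B = C_11 = 58786.
Full binary trees with 11 leaves have 11−1 = 10 internal nodes, so there are C_10 of them. So D = C_10 = 16796.
A + B − D = 1430 + 58786 − 16796 = 43420.

43420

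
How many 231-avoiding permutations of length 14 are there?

2674440

For any fixed pattern of length 3, the pattern-avoiding permutations of [14] number C_14.
C_14 = C(28,14)/15 = 40116600/15 = 2674440.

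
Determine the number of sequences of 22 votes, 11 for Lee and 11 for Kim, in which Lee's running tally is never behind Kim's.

Reading a vote for the leader as '(' and for the other as ')' turns such a sequence into a balanced string of 11 pairs, so the count is C_11.
C_11 = 58786.

58786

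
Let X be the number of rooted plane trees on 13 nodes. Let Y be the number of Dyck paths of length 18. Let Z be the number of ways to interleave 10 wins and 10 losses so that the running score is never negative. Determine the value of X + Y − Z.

A rooted plane tree on 13 nodes has 12 edges, and such trees are counted by C_12. So X = C_12 = 208012.
Paths of 9 up- and 9 down-steps that never dip below the axis are Dyck paths; their count is C_9. So Y = C_9 = 4862.
Ballot sequences with n votes each where one side never trails are Dyck words, counted by C_n; here n = 10. So Z = C_10 = 16796.
X + Y − Z = 208012 + 4862 − 16796 = 196078.

196078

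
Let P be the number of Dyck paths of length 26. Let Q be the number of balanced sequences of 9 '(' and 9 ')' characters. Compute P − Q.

Dyck paths of semilength n (length 2n) are counted by C_n; here n = 13. So P = C_13 = 742900.
With 9 pairs the number of balanced bracket strings is the Catalan number C_9. So Q = C_9 = 4862.
P − Q = 742900 − 4862 = 738038.

738038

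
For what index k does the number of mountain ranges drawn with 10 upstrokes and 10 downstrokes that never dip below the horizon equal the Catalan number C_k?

10

Dyck paths of semilength n (length 2n) are counted by C_n; here n = 10.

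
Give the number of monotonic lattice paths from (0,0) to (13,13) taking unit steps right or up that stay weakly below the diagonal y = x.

Monotone paths in an n×n grid that stay weakly below the diagonal are counted by C_n; here n = 13.
C_13 = C(26,13)/14 = 10400600/14 = 742900.

742900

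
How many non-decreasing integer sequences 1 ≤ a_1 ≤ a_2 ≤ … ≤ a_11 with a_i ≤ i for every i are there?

58786

Such sub-staircase sequences of length n are counted by C_n; here n = 11.
C_11 = C(22,11)/12 = 705432/12 = 58786.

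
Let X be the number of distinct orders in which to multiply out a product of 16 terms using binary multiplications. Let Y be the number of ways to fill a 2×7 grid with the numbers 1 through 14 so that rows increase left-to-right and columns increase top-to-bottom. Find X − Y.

9694416

Bracketing 16 factors into binary products is counted by C_{16−1} = C_15. So X = C_15 = 9694845.
Standard Young tableaux of shape 2×n are counted by C_n; here n = 7. So Y = C_7 = 429.
X − Y = 9694845 − 429 = 9694416.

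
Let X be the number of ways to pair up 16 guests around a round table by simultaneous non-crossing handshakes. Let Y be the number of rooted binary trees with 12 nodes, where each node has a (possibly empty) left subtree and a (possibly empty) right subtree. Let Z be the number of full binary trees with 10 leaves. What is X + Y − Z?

With 16 = 2·8 people, non-crossing handshake pairings are non-crossing perfect matchings on a circle, counted by C_8. So X = C_8 = 1430.
Rooted binary trees with 12 nodes (each child slot possibly empty) number C_12. So Y = C_12 = 208012.
Full binary trees with 10 leaves have 10−1 = 9 internal nodes, so there are C_9 of them. So Z = C_9 = 4862.
X + Y − Z = 1430 + 208012 − 4862 = 204580.

204580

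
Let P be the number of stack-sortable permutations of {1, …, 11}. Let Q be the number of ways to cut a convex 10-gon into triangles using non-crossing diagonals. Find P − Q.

Stack-sortable permutations are exactly the 231-avoiding ones, counted by C_n; here n = 11. So P = C_11 = 58786.
The number of triangulations of a 10-gon is the Catalan number C_8 (index = sides − 2). So Q = C_8 = 1430.
P − Q = 58786 − 1430 = 57356.

57356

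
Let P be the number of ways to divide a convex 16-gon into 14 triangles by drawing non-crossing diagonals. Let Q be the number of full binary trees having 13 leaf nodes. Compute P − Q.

A convex 16-gon is triangulated into 14 triangles, and the number of such triangulations is the Catalan number C_{16−2} = C_14. So P = C_14 = 2674440.
Full binary trees with 13 leaves have 13−1 = 12 internal nodes, so there are C_12 of them. So Q = C_12 = 208012.
P − Q = 2674440 − 208012 = 2466428.

2466428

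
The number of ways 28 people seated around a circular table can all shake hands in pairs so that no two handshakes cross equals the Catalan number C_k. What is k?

Non-crossing handshake pairings of 2n people are counted by C_n; 28 people gives n = 14.

14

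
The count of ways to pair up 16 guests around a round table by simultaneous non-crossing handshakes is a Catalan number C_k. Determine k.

Non-crossing handshake pairings of 2n people are counted by C_n; 16 people gives n = 8.

8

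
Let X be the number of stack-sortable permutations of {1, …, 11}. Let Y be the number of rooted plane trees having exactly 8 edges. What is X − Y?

57356

By Knuth's characterisation, the stack-sortable permutations of length 11 are the 231-avoiders, numbering C_11. So X = C_11 = 58786.
A rooted plane tree with 8 edges has 9 nodes, and the count is C_8. So Y = C_8 = 1430.
X − Y = 58786 − 1430 = 57356.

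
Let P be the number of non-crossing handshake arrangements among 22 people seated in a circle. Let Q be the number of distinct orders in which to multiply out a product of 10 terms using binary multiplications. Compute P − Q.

53924

Non-crossing handshake pairings of 2n people are counted by C_n; 22 people gives n = 11. So P = C_11 = 58786.
Ways to associate a product of 10 factors correspond to binary trees on 10 leaves, so the count is C_9. So Q = C_9 = 4862.
P − Q = 58786 − 4862 = 53924.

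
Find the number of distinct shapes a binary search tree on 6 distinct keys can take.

132

Binary trees (left/right distinguished) on n nodes are counted by C_n; here n = 6.
C_6 = 132.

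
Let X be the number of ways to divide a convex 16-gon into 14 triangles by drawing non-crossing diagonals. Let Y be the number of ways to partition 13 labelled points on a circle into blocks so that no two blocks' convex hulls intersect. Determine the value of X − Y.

1931540

A convex 16-gon is triangulated into 14 triangles, and the number of such triangulations is the Catalan number C_{16−2} = C_14. So X = C_14 = 2674440.
The non-crossing partitions of [13] form a lattice of size C_13. So Y = C_13 = 742900.
X − Y = 2674440 − 742900 = 1931540.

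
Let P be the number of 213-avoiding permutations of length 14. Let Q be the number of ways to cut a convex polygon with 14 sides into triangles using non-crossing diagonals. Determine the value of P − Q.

2466428

For any fixed pattern of length 3, the pattern-avoiding permutations of [14] number C_14. So P = C_14 = 2674440.
A convex 14-gon is triangulated into 12 triangles, and the number of such triangulations is the Catalan number C_{14−2} = C_12. So Q = C_12 = 208012.
P − Q = 2674440 − 208012 = 2466428.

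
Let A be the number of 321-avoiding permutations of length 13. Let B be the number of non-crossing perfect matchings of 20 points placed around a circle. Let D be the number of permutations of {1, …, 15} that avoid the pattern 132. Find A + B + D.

Permutations of [n] avoiding any single length-3 pattern are counted by C_n; here n = 13. So A = C_13 = 742900.
Non-crossing perfect matchings of 2n points on a circle are counted by C_n; with 20 points, n = 10. So B = C_10 = 16796.
For any fixed pattern of length 3, the pattern-avoiding permutations of [15] number C_15. So D = C_15 = 9694845.
A + B + D = 742900 + 16796 + 9694845 = 10454541.

10454541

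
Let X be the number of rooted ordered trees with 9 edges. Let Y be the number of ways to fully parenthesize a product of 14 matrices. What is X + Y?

747762

Rooted ordered trees with n edges are counted by C_n; here n = 9. So X = C_9 = 4862.
Bracketing 14 factors into binary products is counted by C_{14−1} = C_13. So Y = C_13 = 742900.
X + Y = 4862 + 742900 = 747762.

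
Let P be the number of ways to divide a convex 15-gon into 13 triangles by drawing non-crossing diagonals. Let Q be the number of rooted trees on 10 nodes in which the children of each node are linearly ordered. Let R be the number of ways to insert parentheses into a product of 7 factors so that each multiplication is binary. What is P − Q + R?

A convex 15-gon is triangulated into 13 triangles, and the number of such triangulations is the Catalan number C_{15−2} = C_13. So P = C_13 = 742900.
Rooted ordered (plane) trees on m nodes have m−1 edges and are counted by C_{m−1}; m = 10 gives C_9. So Q = C_9 = 4862.
Ways to associate a product of 7 factors correspond to binary trees on 7 leaves, so the count is C_6. So R = C_6 = 132.
P − Q + R = 742900 − 4862 + 132 = 738170.

738170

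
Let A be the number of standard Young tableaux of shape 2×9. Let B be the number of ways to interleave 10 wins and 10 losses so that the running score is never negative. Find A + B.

Standard Young tableaux of shape 2×n are counted by C_n; here n = 9. So A = C_9 = 4862.
Reading a vote for the leader as '(' and for the other as ')' turns such a sequence into a balanced string of 10 pairs, so the count is C_10. So B = C_10 = 16796.
A + B = 4862 + 16796 = 21658.

21658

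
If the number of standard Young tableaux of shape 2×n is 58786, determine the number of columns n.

Standard Young tableaux of shape 2×n are counted by C_n; 58786 = C_11.

11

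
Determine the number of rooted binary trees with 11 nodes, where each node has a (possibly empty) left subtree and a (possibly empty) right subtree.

There are C_n binary search tree shapes on n keys; with n = 11 that is C_11.
C_11 = C(22,11)/12 = 705432/12 = 58786.

58786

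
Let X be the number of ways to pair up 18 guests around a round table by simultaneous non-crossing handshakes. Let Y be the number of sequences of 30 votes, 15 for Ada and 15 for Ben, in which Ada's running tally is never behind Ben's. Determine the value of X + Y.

9699707

Non-crossing handshake pairings of 2n people are counted by C_n; 18 people gives n = 9. So X = C_9 = 4862.
Ballot sequences with n votes each where one side never trails are Dyck words, counted by C_n; here n = 15. So Y = C_15 = 9694845.
X + Y = 4862 + 9694845 = 9699707.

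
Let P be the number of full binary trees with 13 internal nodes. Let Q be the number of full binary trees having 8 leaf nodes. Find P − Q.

742471

Full binary trees with n internal nodes are counted by C_n; here n = 13. So P = C_13 = 742900.
A full binary tree with L leaves has L−1 internal nodes and is counted by C_{L−1}; L = 8 gives C_7. So Q = C_7 = 429.
P − Q = 742900 − 429 = 742471.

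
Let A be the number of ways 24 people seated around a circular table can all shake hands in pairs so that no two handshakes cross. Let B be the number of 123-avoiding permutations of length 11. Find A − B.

149226

With 24 = 2·12 people, non-crossing handshake pairings are non-crossing perfect matchings on a circle, counted by C_12. So A = C_12 = 208012.
For any fixed pattern of length 3, the pattern-avoiding permutations of [11] number C_11. So B = C_11 = 58786.
A − B = 208012 − 58786 = 149226.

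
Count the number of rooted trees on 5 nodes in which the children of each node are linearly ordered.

Rooted ordered (plane) trees on m nodes have m−1 edges and are counted by C_{m−1}; m = 5 gives C_4.
C_4 = C(8,4)/5 = 70/5 = 14.

14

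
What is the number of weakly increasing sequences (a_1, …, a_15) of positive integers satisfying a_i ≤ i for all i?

9694845

Such sub-staircase sequences of length n are counted by C_n; here n = 15.
C_15 = 9694845.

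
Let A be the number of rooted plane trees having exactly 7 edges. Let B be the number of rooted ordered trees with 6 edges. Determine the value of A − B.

297

A rooted plane tree with 7 edges has 8 nodes, and the count is C_7. So A = C_7 = 429.
Rooted ordered trees with n edges are counted by C_n; here n = 6. So B = C_6 = 132.
A − B = 429 − 132 = 297.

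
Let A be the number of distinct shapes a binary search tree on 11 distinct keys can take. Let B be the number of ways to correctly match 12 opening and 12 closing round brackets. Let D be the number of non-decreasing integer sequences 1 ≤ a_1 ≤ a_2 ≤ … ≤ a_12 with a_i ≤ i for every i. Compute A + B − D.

58786

There are C_n binary search tree shapes on n keys; with n = 11 that is C_11. So A = C_11 = 58786.
Balanced strings of n pairs of brackets are counted by C_n; here n = 12. So B = C_12 = 208012.
Such sub-staircase sequences of length n are counted by C_n; here n = 12. So D = C_12 = 208012.
A + B − D = 58786 + 208012 − 208012 = 58786.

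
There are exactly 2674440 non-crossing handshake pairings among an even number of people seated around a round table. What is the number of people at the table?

Non-crossing handshake pairings of 2n people are counted by C_n; 2674440 = C_14.
So n = 14, and there are 2n = 28 people.

28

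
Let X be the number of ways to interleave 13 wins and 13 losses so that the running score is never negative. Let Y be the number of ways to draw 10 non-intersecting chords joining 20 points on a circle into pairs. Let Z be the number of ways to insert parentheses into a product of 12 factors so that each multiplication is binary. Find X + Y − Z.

Reading a vote for the leader as '(' and for the other as ')' turns such a sequence into a balanced string of 13 pairs, so the count is C_13. So X = C_13 = 742900.
Pairing 20 circle points by 10 non-crossing chords gives C_10 matchings. So Y = C_10 = 16796.
Parenthesizations of m factors correspond to full binary trees with m leaves, counted by C_{m−1}; m = 12 gives C_11. So Z = C_11 = 58786.
X + Y − Z = 742900 + 16796 − 58786 = 700910.

700910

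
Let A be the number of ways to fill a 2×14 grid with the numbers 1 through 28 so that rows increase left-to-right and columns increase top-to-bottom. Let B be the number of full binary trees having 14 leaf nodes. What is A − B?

1931540

By the hook-length formula (or a Dyck-path bijection), SYT of shape 2×14 number C_14. So A = C_14 = 2674440.
A full binary tree with L leaves has L−1 internal nodes and is counted by C_{L−1}; L = 14 gives C_13. So B = C_13 = 742900.
A − B = 2674440 − 742900 = 1931540.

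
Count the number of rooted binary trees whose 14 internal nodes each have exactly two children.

2674440

The number of full binary trees on 14 internal nodes is the Catalan number C_14.
C_14 = C(28,14)/15 = 40116600/15 = 2674440.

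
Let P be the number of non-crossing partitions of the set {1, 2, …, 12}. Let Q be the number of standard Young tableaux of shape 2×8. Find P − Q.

The non-crossing partitions of [12] form a lattice of size C_12. So P = C_12 = 208012.
Standard Young tableaux of shape 2×n are counted by C_n; here n = 8. So Q = C_8 = 1430.
P − Q = 208012 − 1430 = 206582.

206582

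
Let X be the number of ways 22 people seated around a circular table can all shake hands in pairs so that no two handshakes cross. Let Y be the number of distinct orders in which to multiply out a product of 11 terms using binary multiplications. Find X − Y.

41990

With 22 = 2·11 people, non-crossing handshake pairings are non-crossing perfect matchings on a circle, counted by C_11. So X = C_11 = 58786.
Ways to associate a product of 11 factors correspond to binary trees on 11 leaves, so the count is C_10. So Y = C_10 = 16796.
X − Y = 58786 − 16796 = 41990.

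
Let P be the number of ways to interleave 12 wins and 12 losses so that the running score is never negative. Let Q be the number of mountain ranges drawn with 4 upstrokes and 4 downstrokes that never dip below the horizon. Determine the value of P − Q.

207998

Reading a vote for the leader as '(' and for the other as ')' turns such a sequence into a balanced string of 12 pairs, so the count is C_12. So P = C_12 = 208012.
Dyck paths of semilength n (length 2n) are counted by C_n; here n = 4. So Q = C_4 = 14.
P − Q = 208012 − 14 = 207998.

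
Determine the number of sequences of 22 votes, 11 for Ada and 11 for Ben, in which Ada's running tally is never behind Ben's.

Reading a vote for the leader as '(' and for the other as ')' turns such a sequence into a balanced string of 11 pairs, so the count is C_11.
C_11 = 58786.

58786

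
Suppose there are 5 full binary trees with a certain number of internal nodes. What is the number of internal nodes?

3

Full binary trees with n internal nodes are counted by C_n. Since C_3 = 5, the index is 3.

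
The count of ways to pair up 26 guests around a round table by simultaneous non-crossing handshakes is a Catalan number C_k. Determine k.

13

Non-crossing handshake pairings of 2n people are counted by C_n; 26 people gives n = 13.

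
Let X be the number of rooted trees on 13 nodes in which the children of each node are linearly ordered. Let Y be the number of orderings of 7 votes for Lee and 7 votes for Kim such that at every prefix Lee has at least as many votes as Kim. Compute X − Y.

207583

Rooted ordered (plane) trees on m nodes have m−1 edges and are counted by C_{m−1}; m = 13 gives C_12. So X = C_12 = 208012.
Reading a vote for the leader as '(' and for the other as ')' turns such a sequence into a balanced string of 7 pairs, so the count is C_7. So Y = C_7 = 429.
X − Y = 208012 − 429 = 207583.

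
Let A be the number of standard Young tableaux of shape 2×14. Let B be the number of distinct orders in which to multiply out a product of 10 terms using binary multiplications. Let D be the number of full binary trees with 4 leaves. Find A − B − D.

2669573

Standard Young tableaux of shape 2×n are counted by C_n; here n = 14. So A = C_14 = 2674440.
Ways to associate a product of 10 factors correspond to binary trees on 10 leaves, so the count is C_9. So B = C_9 = 4862.
A full binary tree with L leaves has L−1 internal nodes and is counted by C_{L−1}; L = 4 gives C_3. So D = C_3 = 5.
A − B − D = 2674440 − 4862 − 5 = 2669573.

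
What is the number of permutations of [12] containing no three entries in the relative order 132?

208012

Permutations of [n] avoiding any single length-3 pattern are counted by C_n; here n = 12.
C_12 = 208012.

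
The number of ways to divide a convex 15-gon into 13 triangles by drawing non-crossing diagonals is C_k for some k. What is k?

The number of triangulations of a 15-gon is the Catalan number C_13 (index = sides − 2).

13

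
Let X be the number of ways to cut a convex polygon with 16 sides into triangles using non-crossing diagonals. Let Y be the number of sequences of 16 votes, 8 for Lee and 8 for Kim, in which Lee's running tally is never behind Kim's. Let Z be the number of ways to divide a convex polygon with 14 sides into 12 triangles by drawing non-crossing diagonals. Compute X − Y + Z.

2881022

Triangulations of a convex m-gon are counted by C_{m−2}; with m = 16 this is C_14. So X = C_14 = 2674440.
Ballot sequences with n votes each where one side never trails are Dyck words, counted by C_n; here n = 8. So Y = C_8 = 1430.
Triangulations of a convex m-gon are counted by C_{m−2}; with m = 14 this is C_12. So Z = C_12 = 208012.
X − Y + Z = 2674440 − 1430 + 208012 = 2881022.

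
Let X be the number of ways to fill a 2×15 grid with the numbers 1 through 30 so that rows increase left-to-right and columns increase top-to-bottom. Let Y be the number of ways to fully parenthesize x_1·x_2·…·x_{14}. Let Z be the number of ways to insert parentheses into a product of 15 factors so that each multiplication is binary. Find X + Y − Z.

By the hook-length formula (or a Dyck-path bijection), SYT of shape 2×15 number C_15. So X = C_15 = 9694845.
Ways to associate a product of 14 factors correspond to binary trees on 14 leaves, so the count is C_13. So Y = C_13 = 742900.
Parenthesizations of m factors correspond to full binary trees with m leaves, counted by C_{m−1}; m = 15 gives C_14. So Z = C_14 = 2674440.
X + Y − Z = 9694845 + 742900 − 2674440 = 7763305.

7763305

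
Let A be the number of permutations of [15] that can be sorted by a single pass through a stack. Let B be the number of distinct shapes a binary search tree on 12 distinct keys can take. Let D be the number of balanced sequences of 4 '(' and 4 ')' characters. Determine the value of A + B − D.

By Knuth's characterisation, the stack-sortable permutations of length 15 are the 231-avoiders, numbering C_15. So A = C_15 = 9694845.
Binary trees (left/right distinguished) on n nodes are counted by C_n; here n = 12. So B = C_12 = 208012.
A balanced arrangement of 4 bracket pairs is a Dyck word of semilength 4, so the count is C_4. So D = C_4 = 14.
A + B − D = 9694845 + 208012 − 14 = 9902843.

9902843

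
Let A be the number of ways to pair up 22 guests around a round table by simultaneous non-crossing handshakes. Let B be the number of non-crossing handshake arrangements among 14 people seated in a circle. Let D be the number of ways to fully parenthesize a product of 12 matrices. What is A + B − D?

429

With 22 = 2·11 people, non-crossing handshake pairings are non-crossing perfect matchings on a circle, counted by C_11. So A = C_11 = 58786.
With 14 = 2·7 people, non-crossing handshake pairings are non-crossing perfect matchings on a circle, counted by C_7. So B = C_7 = 429.
Ways to associate a product of 12 factors correspond to binary trees on 12 leaves, so the count is C_11. So D = C_11 = 58786.
A + B − D = 58786 + 429 − 58786 = 429.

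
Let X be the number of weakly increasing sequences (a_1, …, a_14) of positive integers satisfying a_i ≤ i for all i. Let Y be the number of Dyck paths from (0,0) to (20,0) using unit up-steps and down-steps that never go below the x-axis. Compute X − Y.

2657644

Such sub-staircase sequences of length n are counted by C_n; here n = 14. So X = C_14 = 2674440.
A Dyck path with 10 up-steps and 10 down-steps has semilength 10, so there are C_10 of them. So Y = C_10 = 16796.
X − Y = 2674440 − 16796 = 2657644.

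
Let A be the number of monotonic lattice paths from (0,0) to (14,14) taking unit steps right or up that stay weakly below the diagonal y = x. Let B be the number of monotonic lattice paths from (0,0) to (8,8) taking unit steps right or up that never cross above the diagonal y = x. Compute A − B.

2673010

Monotone paths in an n×n grid that stay weakly below the diagonal are counted by C_n; here n = 14. So A = C_14 = 2674440.
Monotone paths in an n×n grid that stay weakly below the diagonal are counted by C_n; here n = 8. So B = C_8 = 1430.
A − B = 2674440 − 1430 = 2673010.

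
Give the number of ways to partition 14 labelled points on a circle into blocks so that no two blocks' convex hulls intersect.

The non-crossing partitions of [14] form a lattice of size C_14.
C_14 = C(28,14)/15 = 40116600/15 = 2674440.

2674440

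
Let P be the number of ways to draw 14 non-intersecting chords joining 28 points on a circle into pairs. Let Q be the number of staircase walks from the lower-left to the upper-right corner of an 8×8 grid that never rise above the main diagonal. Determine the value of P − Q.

2673010

Pairing 28 circle points by 14 non-crossing chords gives C_14 matchings. So P = C_14 = 2674440.
Sub-diagonal monotone paths from (0,0) to (8,8) biject with Dyck paths of semilength 8, giving C_8. So Q = C_8 = 1430.
P − Q = 2674440 − 1430 = 2673010.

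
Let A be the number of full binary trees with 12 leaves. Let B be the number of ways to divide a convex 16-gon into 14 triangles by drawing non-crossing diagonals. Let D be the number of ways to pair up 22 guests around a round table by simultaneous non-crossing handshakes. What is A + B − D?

Full binary trees with 12 leaves have 12−1 = 11 internal nodes, so there are C_11 of them. So A = C_11 = 58786.
The number of triangulations of a 16-gon is the Catalan number C_14 (index = sides − 2). So B = C_14 = 2674440.
Non-crossing handshake pairings of 2n people are counted by C_n; 22 people gives n = 11. So D = C_11 = 58786.
A + B − D = 58786 + 2674440 − 58786 = 2674440.

2674440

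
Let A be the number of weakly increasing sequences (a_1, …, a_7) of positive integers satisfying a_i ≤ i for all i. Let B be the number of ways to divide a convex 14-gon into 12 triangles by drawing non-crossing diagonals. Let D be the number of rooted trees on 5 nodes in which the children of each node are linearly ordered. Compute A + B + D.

Weakly increasing sequences with a_i ≤ i biject with Dyck paths of semilength 7, so there are C_7. So A = C_7 = 429.
A convex 14-gon is triangulated into 12 triangles, and the number of such triangulations is the Catalan number C_{14−2} = C_12. So B = C_12 = 208012.
A rooted plane tree on 5 nodes has 4 edges, and such trees are counted by C_4. So D = C_4 = 14.
A + B + D = 429 + 208012 + 14 = 208455.

208455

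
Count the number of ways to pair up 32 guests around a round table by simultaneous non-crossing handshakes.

35357670

Non-crossing handshake pairings of 2n people are counted by C_n; 32 people gives n = 16.
C_16 = C(32,16)/17 = 601080390/17 = 35357670.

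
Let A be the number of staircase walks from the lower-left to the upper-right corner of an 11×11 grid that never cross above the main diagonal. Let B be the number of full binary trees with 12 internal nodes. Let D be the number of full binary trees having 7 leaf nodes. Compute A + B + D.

Monotone paths in an n×n grid that stay weakly below the diagonal are counted by C_n; here n = 11. So A = C_11 = 58786.
The number of full binary trees on 12 internal nodes is the Catalan number C_12. So B = C_12 = 208012.
Full binary trees with 7 leaves have 7−1 = 6 internal nodes, so there are C_6 of them. So D = C_6 = 132.
A + B + D = 58786 + 208012 + 132 = 266930.

266930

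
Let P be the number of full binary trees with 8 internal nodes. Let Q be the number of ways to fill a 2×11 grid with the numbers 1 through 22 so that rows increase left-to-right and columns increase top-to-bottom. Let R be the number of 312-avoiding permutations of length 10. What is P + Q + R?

77012

Full binary trees with n internal nodes are counted by C_n; here n = 8. So P = C_8 = 1430.
By the hook-length formula (or a Dyck-path bijection), SYT of shape 2×11 number C_11. So Q = C_11 = 58786.
For any fixed pattern of length 3, the pattern-avoiding permutations of [10] number C_10. So R = C_10 = 16796.
P + Q + R = 1430 + 58786 + 16796 = 77012.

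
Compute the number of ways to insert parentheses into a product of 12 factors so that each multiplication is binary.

Bracketing 12 factors into binary products is counted by C_{12−1} = C_11.
C_11 = C(22,11)/12 = 705432/12 = 58786.

58786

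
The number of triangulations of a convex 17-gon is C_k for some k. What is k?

15

Triangulations of a convex m-gon are counted by C_{m−2}; with m = 17 this is C_15.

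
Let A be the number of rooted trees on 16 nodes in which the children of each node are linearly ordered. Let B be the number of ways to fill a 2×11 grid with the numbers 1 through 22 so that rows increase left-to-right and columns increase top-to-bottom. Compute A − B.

A rooted plane tree on 16 nodes has 15 edges, and such trees are counted by C_15. So A = C_15 = 9694845.
By the hook-length formula (or a Dyck-path bijection), SYT of shape 2×11 number C_11. So B = C_11 = 58786.
A − B = 9694845 − 58786 = 9636059.

9636059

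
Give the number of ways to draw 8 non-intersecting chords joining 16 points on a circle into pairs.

1430

Pairing 16 circle points by 8 non-crossing chords gives C_8 matchings.
C_8 = C(16,8)/9 = 12870/9 = 1430.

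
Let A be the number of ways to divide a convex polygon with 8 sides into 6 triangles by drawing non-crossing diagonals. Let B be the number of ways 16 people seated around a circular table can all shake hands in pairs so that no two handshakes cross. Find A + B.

1562

A convex 8-gon is triangulated into 6 triangles, and the number of such triangulations is the Catalan number C_{8−2} = C_6. So A = C_6 = 132.
Non-crossing handshake pairings of 2n people are counted by C_n; 16 people gives n = 8. So B = C_8 = 1430.
A + B = 132 + 1430 = 1562.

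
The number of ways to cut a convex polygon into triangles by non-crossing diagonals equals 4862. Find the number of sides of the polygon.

Triangulations of a convex m-gon are counted by C_{m−2}, and C_9 = 4862.
So m − 2 = 9, giving m = 11 sides.

11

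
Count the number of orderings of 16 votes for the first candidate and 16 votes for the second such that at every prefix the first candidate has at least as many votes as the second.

Reading a vote for the leader as '(' and for the other as ')' turns such a sequence into a balanced string of 16 pairs, so the count is C_16.
C_16 = 35357670.

35357670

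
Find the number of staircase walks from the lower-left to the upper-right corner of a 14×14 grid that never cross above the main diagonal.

Monotone paths in an n×n grid that stay weakly below the diagonal are counted by C_n; here n = 14.
C_14 = 2674440.

2674440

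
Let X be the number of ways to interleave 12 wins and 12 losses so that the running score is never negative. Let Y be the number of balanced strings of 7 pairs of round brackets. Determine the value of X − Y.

207583

Ballot sequences with n votes each where one side never trails are Dyck words, counted by C_n; here n = 12. So X = C_12 = 208012.
A balanced arrangement of 7 bracket pairs is a Dyck word of semilength 7, so the count is C_7. So Y = C_7 = 429.
X − Y = 208012 − 429 = 207583.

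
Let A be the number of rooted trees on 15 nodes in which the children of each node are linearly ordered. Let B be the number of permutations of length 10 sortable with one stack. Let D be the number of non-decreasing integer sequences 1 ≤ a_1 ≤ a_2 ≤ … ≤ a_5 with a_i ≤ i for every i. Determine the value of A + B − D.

Rooted ordered (plane) trees on m nodes have m−1 edges and are counted by C_{m−1}; m = 15 gives C_14. So A = C_14 = 2674440.
By Knuth's characterisation, the stack-sortable permutations of length 10 are the 231-avoiders, numbering C_10. So B = C_10 = 16796.
Such sub-staircase sequences of length n are counted by C_n; here n = 5. So D = C_5 = 42.
A + B − D = 2674440 + 16796 − 42 = 2691194.

2691194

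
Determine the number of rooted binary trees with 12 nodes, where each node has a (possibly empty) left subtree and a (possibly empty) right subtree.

208012

Binary trees (left/right distinguished) on n nodes are counted by C_n; here n = 12.
C_12 = C(24,12)/13 = 2704156/13 = 208012.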